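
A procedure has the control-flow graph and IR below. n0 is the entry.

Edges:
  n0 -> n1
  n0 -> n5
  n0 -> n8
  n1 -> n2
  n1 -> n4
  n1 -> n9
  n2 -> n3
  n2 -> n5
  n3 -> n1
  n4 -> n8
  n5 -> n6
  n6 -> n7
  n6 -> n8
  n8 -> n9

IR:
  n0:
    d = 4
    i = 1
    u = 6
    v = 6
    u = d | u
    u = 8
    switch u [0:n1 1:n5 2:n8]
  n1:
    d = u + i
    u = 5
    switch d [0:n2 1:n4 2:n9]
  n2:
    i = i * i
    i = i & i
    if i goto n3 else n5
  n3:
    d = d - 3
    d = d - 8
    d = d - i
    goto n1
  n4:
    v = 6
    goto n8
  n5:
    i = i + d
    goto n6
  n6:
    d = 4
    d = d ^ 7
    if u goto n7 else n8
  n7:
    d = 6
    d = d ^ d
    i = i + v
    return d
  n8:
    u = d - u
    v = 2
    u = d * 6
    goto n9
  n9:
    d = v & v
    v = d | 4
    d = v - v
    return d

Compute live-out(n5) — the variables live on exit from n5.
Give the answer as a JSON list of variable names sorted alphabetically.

Block summaries:
  n0: {d,i,u,v} / ∅
  n1: {d,u} / {i,u}
  n2: {i} / {i}
  n3: {d} / {d,i}
  n4: {v} / ∅
  n5: {i} / {d,i}
  n6: {d} / {u}
  n7: {d,i} / {i,v}
  n8: {u,v} / {d,u}
  n9: {d,v} / {v}

Backward fixpoint:
  n0 li=∅ lo={d,i,u,v}
  n1 li={i,u,v} lo={d,i,u,v}
  n2 li={d,i,u,v} lo={d,i,u,v}
  n3 li={d,i,u,v} lo={i,u,v}
  n4 li={d,u} lo={d,u}
  n5 li={d,i,u,v} lo={i,u,v}
  n6 li={i,u,v} lo={d,i,u,v}
  n7 li={i,v} lo=∅
  n8 li={d,u} lo={v}
  n9 li={v} lo=∅

live-out(n5) = ["i", "u", "v"]

Answer: ["i", "u", "v"]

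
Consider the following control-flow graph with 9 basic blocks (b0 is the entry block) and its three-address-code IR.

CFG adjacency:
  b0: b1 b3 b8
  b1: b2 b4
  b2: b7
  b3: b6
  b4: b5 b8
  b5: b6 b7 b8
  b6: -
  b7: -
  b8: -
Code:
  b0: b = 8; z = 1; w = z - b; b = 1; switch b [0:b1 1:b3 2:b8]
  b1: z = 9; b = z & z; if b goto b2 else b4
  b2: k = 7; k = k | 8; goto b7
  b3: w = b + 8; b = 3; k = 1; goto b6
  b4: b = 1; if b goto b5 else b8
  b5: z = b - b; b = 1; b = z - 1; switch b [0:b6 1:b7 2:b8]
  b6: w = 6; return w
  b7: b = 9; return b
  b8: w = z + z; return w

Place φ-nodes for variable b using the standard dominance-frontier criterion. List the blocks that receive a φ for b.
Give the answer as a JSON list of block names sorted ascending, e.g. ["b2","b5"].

Answer: ["b6", "b7", "b8"]

Working:
idom tree: b1←b0 b2←b1 b3←b0 b4←b1 b5←b4 b6←b0 b7←b1 b8←b0
Dom∩ at merges:
  b6: preds {b3,b5}: {b0,b3} ∩ {b0,b1,b4,b5} = {b0}; idom=b0
  b7: preds {b2,b5}: {b0,b1,b2} ∩ {b0,b1,b4,b5} = {b0,b1}; idom=b1
  b8: preds {b0,b4,b5}: {b0} ∩ {b0,b1,b4} ∩ {b0,b1,b4,b5} = {b0}; idom=b0

DF walk-up:
  b6←b3: walk b3 to b0
  b6←b5: walk b5→b4→b1 to b0
  b7←b2: walk b2 to b1
  b7←b5: walk b5→b4 to b1
  b8←b0: walk · to b0
  b8←b4: walk b4→b1 to b0
  b8←b5: walk b5→b4→b1 to b0
  DF(b0)=∅
  DF(b1)={b6,b8}
  DF(b2)={b7}
  DF(b3)={b6}
  DF(b4)={b6,b7,b8}
  DF(b5)={b6,b7,b8}
  DF(b6)=∅
  DF(b7)=∅
  DF(b8)=∅

φ for b: defs {b0,b1,b3,b4,b5,b7}
  DF⁺ = {b6,b7,b8}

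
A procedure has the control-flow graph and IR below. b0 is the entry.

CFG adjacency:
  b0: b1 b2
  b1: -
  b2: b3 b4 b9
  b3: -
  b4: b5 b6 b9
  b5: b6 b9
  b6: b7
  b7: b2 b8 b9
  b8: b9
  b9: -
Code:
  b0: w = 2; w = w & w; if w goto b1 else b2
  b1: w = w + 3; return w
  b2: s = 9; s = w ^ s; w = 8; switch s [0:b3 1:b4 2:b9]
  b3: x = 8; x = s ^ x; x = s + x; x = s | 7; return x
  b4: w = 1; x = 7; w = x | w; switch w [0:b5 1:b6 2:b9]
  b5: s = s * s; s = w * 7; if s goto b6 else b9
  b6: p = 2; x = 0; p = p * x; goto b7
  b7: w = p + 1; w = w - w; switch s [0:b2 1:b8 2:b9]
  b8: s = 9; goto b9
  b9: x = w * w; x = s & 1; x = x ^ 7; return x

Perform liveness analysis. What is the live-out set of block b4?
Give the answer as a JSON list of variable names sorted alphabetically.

Answer: ["s", "w"]

Derivation:
def/use:
  b0: {w} / ∅
  b1: {w} / {w}
  b2: {s,w} / {w}
  b3: {x} / {s}
  b4: {w,x} / ∅
  b5: {s} / {s,w}
  b6: {p,x} / ∅
  b7: {w} / {p,s}
  b8: {s} / ∅
  b9: {x} / {s,w}

Backward fixpoint:
  b0 li=∅ lo={w}
  b1 li={w} lo=∅
  b2 li={w} lo={s,w}
  b3 li={s} lo=∅
  b4 li={s} lo={s,w}
  b5 li={s,w} lo={s,w}
  b6 li={s} lo={p,s}
  b7 li={p,s} lo={s,w}
  b8 li={w} lo={s,w}
  b9 li={s,w} lo=∅

live-out(b4) = ["s", "w"]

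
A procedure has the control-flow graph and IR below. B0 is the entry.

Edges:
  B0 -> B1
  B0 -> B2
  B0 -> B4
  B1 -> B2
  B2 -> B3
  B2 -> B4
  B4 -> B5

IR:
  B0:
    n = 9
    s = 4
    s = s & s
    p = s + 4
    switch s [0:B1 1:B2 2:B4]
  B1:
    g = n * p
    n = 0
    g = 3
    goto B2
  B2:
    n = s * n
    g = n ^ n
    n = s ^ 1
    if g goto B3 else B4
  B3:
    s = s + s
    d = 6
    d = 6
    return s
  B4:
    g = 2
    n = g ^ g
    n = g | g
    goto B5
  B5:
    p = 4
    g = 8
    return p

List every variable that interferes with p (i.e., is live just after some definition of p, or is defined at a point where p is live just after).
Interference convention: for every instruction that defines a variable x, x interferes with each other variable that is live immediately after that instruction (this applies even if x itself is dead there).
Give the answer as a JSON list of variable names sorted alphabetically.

Block summaries:
  B0: {n,p,s} / ∅
  B1: {g,n} / {n,p}
  B2: {g,n} / {n,s}
  B3: {d,s} / {s}
  B4: {g,n} / ∅
  B5: {g,p} / ∅

Liveness:
  B0: in=∅ out={n,p,s}
  B1: in={n,p,s} out={n,s}
  B2: in={n,s} out={s}
  B3: in={s} out=∅
  B4: in=∅ out=∅
  B5: in=∅ out=∅

Interference:
  d↔{s}
  g↔{n,p,s}
  n↔{g,p,s}
  p↔{g,n,s}
  s↔{d,g,n,p}

N(p) = ["g", "n", "s"]

Answer: ["g", "n", "s"]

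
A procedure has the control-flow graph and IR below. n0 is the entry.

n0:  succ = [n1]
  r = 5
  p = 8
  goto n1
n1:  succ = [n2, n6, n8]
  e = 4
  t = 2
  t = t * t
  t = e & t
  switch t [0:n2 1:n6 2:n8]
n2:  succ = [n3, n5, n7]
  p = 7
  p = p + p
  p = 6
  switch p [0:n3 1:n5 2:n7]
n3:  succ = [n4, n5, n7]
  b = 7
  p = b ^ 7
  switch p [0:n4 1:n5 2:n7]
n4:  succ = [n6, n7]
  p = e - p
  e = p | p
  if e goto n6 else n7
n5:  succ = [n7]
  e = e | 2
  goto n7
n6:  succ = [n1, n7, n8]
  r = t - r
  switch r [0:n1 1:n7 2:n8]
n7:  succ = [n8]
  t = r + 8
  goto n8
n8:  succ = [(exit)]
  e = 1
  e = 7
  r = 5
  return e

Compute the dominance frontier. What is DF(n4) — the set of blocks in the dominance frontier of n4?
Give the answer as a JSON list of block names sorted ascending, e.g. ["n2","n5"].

idom tree: n1←n0 n2←n1 n3←n2 n4←n3 n5←n2 n6←n1 n7←n1 n8←n1
Dom at joins:
  n1: preds {n0,n6}: {n0} ∩ {n0,n1,n6} = {n0}; idom=n0
  n5: preds {n2,n3}: {n0,n1,n2} ∩ {n0,n1,n2,n3} = {n0,n1,n2}; idom=n2
  n6: preds {n1,n4}: {n0,n1} ∩ {n0,n1,n2,n3,n4} = {n0,n1}; idom=n1
  n7: preds {n2,n3,n4,n5,n6}: {n0,n1,n2} ∩ {n0,n1,n2,n3} ∩ {n0,n1,n2,n3,n4} ∩ {n0,n1,n2,n5} ∩ {n0,n1,n6} = {n0,n1}; idom=n1
  n8: preds {n1,n6,n7}: {n0,n1} ∩ {n0,n1,n6} ∩ {n0,n1,n7} = {n0,n1}; idom=n1

DF derivation:
  join n1 pred n0: · stop@n0
  join n1 pred n6: n6→n1 stop@n0
  join n5 pred n2: · stop@n2
  join n5 pred n3: n3 stop@n2
  join n6 pred n1: · stop@n1
  join n6 pred n4: n4→n3→n2 stop@n1
  join n7 pred n2: n2 stop@n1
  join n7 pred n3: n3→n2 stop@n1
  join n7 pred n4: n4→n3→n2 stop@n1
  join n7 pred n5: n5→n2 stop@n1
  join n7 pred n6: n6 stop@n1
  join n8 pred n1: · stop@n1
  join n8 pred n6: n6 stop@n1
  join n8 pred n7: n7 stop@n1
  n0 → ∅
  n1 → {n1}
  n2 → {n6,n7}
  n3 → {n5,n6,n7}
  n4 → {n6,n7}
  n5 → {n7}
  n6 → {n1,n7,n8}
  n7 → {n8}
  n8 → ∅

DF(n4) = ["n6", "n7"]

Answer: ["n6", "n7"]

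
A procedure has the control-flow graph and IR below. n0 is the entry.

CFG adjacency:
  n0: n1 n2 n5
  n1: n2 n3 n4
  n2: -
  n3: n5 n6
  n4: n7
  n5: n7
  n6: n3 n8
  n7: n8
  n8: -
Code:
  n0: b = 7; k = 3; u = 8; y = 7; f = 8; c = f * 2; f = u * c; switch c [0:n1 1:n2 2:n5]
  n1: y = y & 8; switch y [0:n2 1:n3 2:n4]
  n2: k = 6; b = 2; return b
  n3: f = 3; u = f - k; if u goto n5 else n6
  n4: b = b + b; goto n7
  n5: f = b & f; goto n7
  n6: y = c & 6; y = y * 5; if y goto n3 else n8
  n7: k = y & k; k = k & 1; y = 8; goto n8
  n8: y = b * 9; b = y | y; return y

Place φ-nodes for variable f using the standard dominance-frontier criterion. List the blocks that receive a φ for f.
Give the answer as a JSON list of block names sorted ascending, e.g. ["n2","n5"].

Answer: ["n3", "n5", "n7", "n8"]

Derivation:
idom tree: n1←n0 n2←n0 n3←n1 n4←n1 n5←n0 n6←n3 n7←n0 n8←n0
Join-block Dom:
  n2: preds {n0,n1}: {n0} ∩ {n0,n1} = {n0}; idom=n0
  n3: preds {n1,n6}: {n0,n1} ∩ {n0,n1,n3,n6} = {n0,n1}; idom=n1
  n5: preds {n0,n3}: {n0} ∩ {n0,n1,n3} = {n0}; idom=n0
  n7: preds {n4,n5}: {n0,n1,n4} ∩ {n0,n5} = {n0}; idom=n0
  n8: preds {n6,n7}: {n0,n1,n3,n6} ∩ {n0,n7} = {n0}; idom=n0

DF walk-up:
  n2←n0: walk · to n0
  n2←n1: walk n1 to n0
  n3←n1: walk · to n1
  n3←n6: walk n6→n3 to n1
  n5←n0: walk · to n0
  n5←n3: walk n3→n1 to n0
  n7←n4: walk n4→n1 to n0
  n7←n5: walk n5 to n0
  n8←n6: walk n6→n3→n1 to n0
  n8←n7: walk n7 to n0
  DF(n0)=∅
  DF(n1)={n2,n5,n7,n8}
  DF(n2)=∅
  DF(n3)={n3,n5,n8}
  DF(n4)={n7}
  DF(n5)={n7}
  DF(n6)={n3,n8}
  DF(n7)={n8}
  DF(n8)=∅

φ for f: defs {n0,n3,n5}
  DF⁺ = {n3,n5,n7,n8}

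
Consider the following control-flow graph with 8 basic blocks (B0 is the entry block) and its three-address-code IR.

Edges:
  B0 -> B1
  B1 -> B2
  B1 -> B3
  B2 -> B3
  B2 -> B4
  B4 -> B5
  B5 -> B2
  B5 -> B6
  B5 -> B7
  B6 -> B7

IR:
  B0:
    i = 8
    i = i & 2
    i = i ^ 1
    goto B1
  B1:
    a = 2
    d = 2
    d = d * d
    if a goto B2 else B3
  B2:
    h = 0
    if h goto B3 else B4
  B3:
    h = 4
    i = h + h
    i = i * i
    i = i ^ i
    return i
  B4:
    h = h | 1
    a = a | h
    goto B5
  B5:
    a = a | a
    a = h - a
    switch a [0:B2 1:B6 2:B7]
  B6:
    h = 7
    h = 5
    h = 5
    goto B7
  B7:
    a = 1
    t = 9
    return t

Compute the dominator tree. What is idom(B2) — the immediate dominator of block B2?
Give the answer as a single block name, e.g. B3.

idom tree: B1←B0 B2←B1 B3←B1 B4←B2 B5←B4 B6←B5 B7←B5
Dom∩ at merges:
  B2: preds {B1,B5}: {B0,B1} ∩ {B0,B1,B2,B4,B5} = {B0,B1}; idom=B1
  B3: preds {B1,B2}: {B0,B1} ∩ {B0,B1,B2} = {B0,B1}; idom=B1
  B7: preds {B5,B6}: {B0,B1,B2,B4,B5} ∩ {B0,B1,B2,B4,B5,B6} = {B0,B1,B2,B4,B5}; idom=B5

idom(B2) = B1

Answer: B1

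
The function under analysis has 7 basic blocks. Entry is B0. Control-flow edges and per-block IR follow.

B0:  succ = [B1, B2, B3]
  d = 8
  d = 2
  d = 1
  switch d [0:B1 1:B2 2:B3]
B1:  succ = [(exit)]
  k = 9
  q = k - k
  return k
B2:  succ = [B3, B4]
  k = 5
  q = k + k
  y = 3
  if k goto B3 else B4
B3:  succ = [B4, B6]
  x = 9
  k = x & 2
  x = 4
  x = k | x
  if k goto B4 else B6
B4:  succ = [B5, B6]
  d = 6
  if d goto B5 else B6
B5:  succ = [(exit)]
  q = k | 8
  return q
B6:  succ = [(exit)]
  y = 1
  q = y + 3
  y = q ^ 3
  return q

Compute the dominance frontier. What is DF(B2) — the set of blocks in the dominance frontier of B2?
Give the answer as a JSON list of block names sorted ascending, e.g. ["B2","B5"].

idom tree: B1←B0 B2←B0 B3←B0 B4←B0 B5←B4 B6←B0
Dom∩ at merges:
  B3: preds {B0,B2}: {B0} ∩ {B0,B2} = {B0}; idom=B0
  B4: preds {B2,B3}: {B0,B2} ∩ {B0,B3} = {B0}; idom=B0
  B6: preds {B3,B4}: {B0,B3} ∩ {B0,B4} = {B0}; idom=B0

DF derivation:
  join B3 pred B0: · stop@B0
  join B3 pred B2: B2 stop@B0
  join B4 pred B2: B2 stop@B0
  join B4 pred B3: B3 stop@B0
  join B6 pred B3: B3 stop@B0
  join B6 pred B4: B4 stop@B0
  DF(B0)=∅
  DF(B1)=∅
  DF(B2)={B3,B4}
  DF(B3)={B4,B6}
  DF(B4)={B6}
  DF(B5)=∅
  DF(B6)=∅

DF(B2) = ["B3", "B4"]

Answer: ["B3", "B4"]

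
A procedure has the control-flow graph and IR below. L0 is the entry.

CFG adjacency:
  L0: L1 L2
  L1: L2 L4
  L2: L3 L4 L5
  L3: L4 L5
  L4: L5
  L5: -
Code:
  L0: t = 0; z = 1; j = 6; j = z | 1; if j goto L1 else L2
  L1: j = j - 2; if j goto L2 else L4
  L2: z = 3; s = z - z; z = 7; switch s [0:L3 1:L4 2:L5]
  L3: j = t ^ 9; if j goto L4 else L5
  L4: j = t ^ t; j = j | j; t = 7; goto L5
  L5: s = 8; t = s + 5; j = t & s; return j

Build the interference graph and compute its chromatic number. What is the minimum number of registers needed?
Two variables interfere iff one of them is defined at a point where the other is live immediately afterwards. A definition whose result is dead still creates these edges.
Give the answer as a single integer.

Answer: 3

Analysis:
Per-block:
  L0 def {j,t,z} use ∅
  L1 def {j} use {j}
  L2 def {s,z} use ∅
  L3 def {j} use {t}
  L4 def {j,t} use {t}
  L5 def {j,s,t} use ∅

Backward fixpoint:
  L0: in=∅ out={j,t}
  L1: in={j,t} out={t}
  L2: in={t} out={t}
  L3: in={t} out={t}
  L4: in={t} out=∅
  L5: in=∅ out=∅

Interference:
  j: {t,z}
  s: {t,z}
  t: {j,s,z}
  z: {j,s,t}

Chromatic number:
  lower bound: {j,t,z} mutually conflict ⇒ χ ≥ 3
  3-colouring: r0={t}  r1={z}  r2={j,s}
  χ = 3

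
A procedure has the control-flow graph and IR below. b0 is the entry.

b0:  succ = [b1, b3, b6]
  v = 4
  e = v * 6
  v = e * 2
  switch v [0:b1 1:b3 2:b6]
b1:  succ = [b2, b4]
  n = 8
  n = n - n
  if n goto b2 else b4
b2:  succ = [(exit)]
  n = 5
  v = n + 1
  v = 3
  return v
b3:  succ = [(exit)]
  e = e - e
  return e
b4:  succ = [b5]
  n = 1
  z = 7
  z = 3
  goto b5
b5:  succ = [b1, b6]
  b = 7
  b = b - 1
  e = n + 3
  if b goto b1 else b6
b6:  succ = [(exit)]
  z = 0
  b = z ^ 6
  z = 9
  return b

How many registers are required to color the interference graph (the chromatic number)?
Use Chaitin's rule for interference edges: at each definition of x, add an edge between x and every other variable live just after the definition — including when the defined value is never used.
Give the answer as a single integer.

def/use:
  b0: {e,v} / ∅
  b1: {n} / ∅
  b2: {n,v} / ∅
  b3: {e} / {e}
  b4: {n,z} / ∅
  b5: {b,e} / {n}
  b6: {b,z} / ∅

Liveness:
  b0 li=∅ lo={e}
  b1 li=∅ lo=∅
  b2 li=∅ lo=∅
  b3 li={e} lo=∅
  b4 li=∅ lo={n}
  b5 li={n} lo=∅
  b6 li=∅ lo=∅

Conflict graph:
  b — {e,n,z}
  e — {b,v}
  n — {b,z}
  v — {e}
  z — {b,n}

Registers:
  {b,n,z} pairwise interfere (3-clique) ⇒ χ ≥ 3
  3-colouring: r0={b,v}  r1={e,n}  r2={z}
  χ = 3

Answer: 3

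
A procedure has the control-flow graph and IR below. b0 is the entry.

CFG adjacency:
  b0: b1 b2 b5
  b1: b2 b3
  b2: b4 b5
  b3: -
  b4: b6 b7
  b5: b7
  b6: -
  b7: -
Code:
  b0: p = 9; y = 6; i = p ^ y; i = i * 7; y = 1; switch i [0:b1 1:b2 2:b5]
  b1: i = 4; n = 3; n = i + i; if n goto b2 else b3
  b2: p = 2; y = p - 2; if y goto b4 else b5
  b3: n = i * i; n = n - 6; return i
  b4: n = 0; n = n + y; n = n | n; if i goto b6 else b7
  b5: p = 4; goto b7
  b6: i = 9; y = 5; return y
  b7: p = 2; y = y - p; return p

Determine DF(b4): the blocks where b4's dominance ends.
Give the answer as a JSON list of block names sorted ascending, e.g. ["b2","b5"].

idom tree: b1←b0 b2←b0 b3←b1 b4←b2 b5←b0 b6←b4 b7←b0
Join-block Dom:
  b2: preds {b0,b1}: {b0} ∩ {b0,b1} = {b0}; idom=b0
  b5: preds {b0,b2}: {b0} ∩ {b0,b2} = {b0}; idom=b0
  b7: preds {b4,b5}: {b0,b2,b4} ∩ {b0,b5} = {b0}; idom=b0

DF walk-up:
  join b2 pred b0: · stop@b0
  join b2 pred b1: b1 stop@b0
  join b5 pred b0: · stop@b0
  join b5 pred b2: b2 stop@b0
  join b7 pred b4: b4→b2 stop@b0
  join b7 pred b5: b5 stop@b0
  b0 → ∅
  b1 → {b2}
  b2 → {b5,b7}
  b3 → ∅
  b4 → {b7}
  b5 → {b7}
  b6 → ∅
  b7 → ∅

DF(b4) = ["b7"]

Answer: ["b7"]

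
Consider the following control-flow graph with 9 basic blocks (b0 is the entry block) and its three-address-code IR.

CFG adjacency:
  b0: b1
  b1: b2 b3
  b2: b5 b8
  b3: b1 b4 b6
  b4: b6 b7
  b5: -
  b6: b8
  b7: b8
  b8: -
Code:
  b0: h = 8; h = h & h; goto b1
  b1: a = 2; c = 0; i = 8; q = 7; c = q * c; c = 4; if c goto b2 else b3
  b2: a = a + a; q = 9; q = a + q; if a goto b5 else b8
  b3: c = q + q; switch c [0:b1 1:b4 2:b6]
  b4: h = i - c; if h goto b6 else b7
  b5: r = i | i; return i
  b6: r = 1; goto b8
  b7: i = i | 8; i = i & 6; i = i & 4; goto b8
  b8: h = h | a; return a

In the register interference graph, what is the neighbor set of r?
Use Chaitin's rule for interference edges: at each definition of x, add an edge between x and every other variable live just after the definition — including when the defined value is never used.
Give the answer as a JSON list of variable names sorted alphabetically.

Block summaries:
  b0 def {h} use ∅
  b1 def {a,c,i,q} use ∅
  b2 def {a,q} use {a}
  b3 def {c} use {q}
  b4 def {h} use {c,i}
  b5 def {r} use {i}
  b6 def {r} use ∅
  b7 def {i} use {i}
  b8 def {h} use {a,h}

Liveness:
  b0 li=∅ lo={h}
  b1 li={h} lo={a,h,i,q}
  b2 li={a,h,i} lo={a,h,i}
  b3 li={a,h,i,q} lo={a,c,h,i}
  b4 li={a,c,i} lo={a,h,i}
  b5 li={i} lo=∅
  b6 li={a,h} lo={a,h}
  b7 li={a,h,i} lo={a,h}
  b8 li={a,h} lo=∅

Interference:
  a — {c,h,i,q,r}
  c — {a,h,i,q}
  h — {a,c,i,q,r}
  i — {a,c,h,q,r}
  q — {a,c,h,i}
  r — {a,h,i}

N(r) = ["a", "h", "i"]

Answer: ["a", "h", "i"]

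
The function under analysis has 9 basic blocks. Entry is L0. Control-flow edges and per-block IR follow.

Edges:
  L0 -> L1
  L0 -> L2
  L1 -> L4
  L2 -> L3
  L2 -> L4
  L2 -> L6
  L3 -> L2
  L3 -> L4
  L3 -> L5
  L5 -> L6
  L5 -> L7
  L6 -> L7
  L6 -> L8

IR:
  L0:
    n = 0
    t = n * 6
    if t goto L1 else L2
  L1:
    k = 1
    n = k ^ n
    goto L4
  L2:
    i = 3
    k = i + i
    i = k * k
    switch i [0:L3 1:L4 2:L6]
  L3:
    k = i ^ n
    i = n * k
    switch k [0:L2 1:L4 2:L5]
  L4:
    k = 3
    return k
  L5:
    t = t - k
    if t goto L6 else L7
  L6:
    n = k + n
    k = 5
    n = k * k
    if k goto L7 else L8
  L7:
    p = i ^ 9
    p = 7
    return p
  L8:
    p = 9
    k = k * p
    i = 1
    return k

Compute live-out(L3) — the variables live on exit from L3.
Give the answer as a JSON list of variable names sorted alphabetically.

def/use:
  L0: {n,t} / ∅
  L1: {k,n} / {n}
  L2: {i,k} / ∅
  L3: {i,k} / {i,n}
  L4: {k} / ∅
  L5: {t} / {k,t}
  L6: {k,n} / {k,n}
  L7: {p} / {i}
  L8: {i,k,p} / {k}

Backward fixpoint:
  L0: in=∅ out={n,t}
  L1: in={n} out=∅
  L2: in={n,t} out={i,k,n,t}
  L3: in={i,n,t} out={i,k,n,t}
  L4: in=∅ out=∅
  L5: in={i,k,n,t} out={i,k,n}
  L6: in={i,k,n} out={i,k}
  L7: in={i} out=∅
  L8: in={k} out=∅

live-out(L3) = ["i", "k", "n", "t"]

Answer: ["i", "k", "n", "t"]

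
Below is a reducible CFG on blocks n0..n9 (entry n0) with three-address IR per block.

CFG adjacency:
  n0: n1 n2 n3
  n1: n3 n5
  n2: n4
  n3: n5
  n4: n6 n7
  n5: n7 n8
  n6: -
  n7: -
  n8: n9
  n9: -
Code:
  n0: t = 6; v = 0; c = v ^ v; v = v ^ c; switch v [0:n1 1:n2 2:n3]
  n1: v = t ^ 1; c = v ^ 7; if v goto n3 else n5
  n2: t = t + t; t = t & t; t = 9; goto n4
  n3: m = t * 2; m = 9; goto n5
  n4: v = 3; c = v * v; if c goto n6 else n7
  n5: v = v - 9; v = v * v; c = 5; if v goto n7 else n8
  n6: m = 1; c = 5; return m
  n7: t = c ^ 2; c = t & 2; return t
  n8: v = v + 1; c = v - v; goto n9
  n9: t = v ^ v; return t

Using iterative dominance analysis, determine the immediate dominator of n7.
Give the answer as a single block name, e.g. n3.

idom tree: n1←n0 n2←n0 n3←n0 n4←n2 n5←n0 n6←n4 n7←n0 n8←n5 n9←n8
Dom at joins:
  n3: preds {n0,n1}: {n0} ∩ {n0,n1} = {n0}; idom=n0
  n5: preds {n1,n3}: {n0,n1} ∩ {n0,n3} = {n0}; idom=n0
  n7: preds {n4,n5}: {n0,n2,n4} ∩ {n0,n5} = {n0}; idom=n0

idom(n7) = n0

Answer: n0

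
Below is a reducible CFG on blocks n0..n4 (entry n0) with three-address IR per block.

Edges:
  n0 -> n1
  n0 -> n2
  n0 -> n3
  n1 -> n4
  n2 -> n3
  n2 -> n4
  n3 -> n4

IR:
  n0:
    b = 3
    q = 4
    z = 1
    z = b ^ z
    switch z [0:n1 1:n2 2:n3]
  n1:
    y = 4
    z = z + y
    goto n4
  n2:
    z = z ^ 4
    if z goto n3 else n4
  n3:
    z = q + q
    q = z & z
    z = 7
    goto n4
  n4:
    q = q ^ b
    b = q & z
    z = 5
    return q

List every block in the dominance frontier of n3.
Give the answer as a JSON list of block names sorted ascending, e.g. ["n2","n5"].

idom tree: n1←n0 n2←n0 n3←n0 n4←n0
Dom at joins:
  n3: preds {n0,n2}: {n0} ∩ {n0,n2} = {n0}; idom=n0
  n4: preds {n1,n2,n3}: {n0,n1} ∩ {n0,n2} ∩ {n0,n3} = {n0}; idom=n0

Frontier:
  join n3 pred n0: · stop@n0
  join n3 pred n2: n2 stop@n0
  join n4 pred n1: n1 stop@n0
  join n4 pred n2: n2 stop@n0
  join n4 pred n3: n3 stop@n0
  DF(n0)=∅
  DF(n1)={n4}
  DF(n2)={n3,n4}
  DF(n3)={n4}
  DF(n4)=∅

DF(n3) = ["n4"]

Answer: ["n4"]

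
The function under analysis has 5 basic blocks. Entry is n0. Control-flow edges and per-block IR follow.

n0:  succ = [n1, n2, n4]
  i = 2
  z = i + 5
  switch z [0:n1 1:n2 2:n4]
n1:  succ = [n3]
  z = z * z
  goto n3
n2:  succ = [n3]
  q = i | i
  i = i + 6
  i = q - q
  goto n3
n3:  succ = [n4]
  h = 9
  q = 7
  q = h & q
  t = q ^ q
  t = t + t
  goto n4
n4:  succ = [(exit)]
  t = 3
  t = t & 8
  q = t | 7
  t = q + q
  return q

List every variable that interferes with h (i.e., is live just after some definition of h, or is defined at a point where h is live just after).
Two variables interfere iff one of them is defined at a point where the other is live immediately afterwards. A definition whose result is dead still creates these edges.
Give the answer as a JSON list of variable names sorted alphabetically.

def/use:
  n0: def={i,z} ue=∅
  n1: def={z} ue={z}
  n2: def={i,q} ue={i}
  n3: def={h,q,t} ue=∅
  n4: def={q,t} ue=∅

Liveness:
  n0 li=∅ lo={i,z}
  n1 li={z} lo=∅
  n2 li={i} lo=∅
  n3 li=∅ lo=∅
  n4 li=∅ lo=∅

Interfere edges:
  h — {q}
  i — {q,z}
  q — {h,i,t}
  t — {q}
  z — {i}

N(h) = ["q"]

Answer: ["q"]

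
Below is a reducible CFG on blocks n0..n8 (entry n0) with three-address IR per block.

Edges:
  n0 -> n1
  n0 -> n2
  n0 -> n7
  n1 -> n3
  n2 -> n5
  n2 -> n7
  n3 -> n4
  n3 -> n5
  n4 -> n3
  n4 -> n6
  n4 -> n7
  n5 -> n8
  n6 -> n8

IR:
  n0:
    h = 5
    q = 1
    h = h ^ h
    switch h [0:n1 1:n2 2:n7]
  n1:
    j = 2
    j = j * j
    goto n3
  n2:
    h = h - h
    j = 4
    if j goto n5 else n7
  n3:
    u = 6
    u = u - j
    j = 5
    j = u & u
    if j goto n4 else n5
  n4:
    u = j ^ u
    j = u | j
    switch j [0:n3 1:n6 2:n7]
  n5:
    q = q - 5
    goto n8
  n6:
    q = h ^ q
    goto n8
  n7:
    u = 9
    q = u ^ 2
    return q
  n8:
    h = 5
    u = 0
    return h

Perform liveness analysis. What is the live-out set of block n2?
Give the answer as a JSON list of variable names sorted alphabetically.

def/use:
  n0: def={h,q} ue=∅
  n1: def={j} ue=∅
  n2: def={h,j} ue={h}
  n3: def={j,u} ue={j}
  n4: def={j,u} ue={j,u}
  n5: def={q} ue={q}
  n6: def={q} ue={h,q}
  n7: def={q,u} ue=∅
  n8: def={h,u} ue=∅

Backward fixpoint:
  n0 li=∅ lo={h,q}
  n1 li={h,q} lo={h,j,q}
  n2 li={h,q} lo={q}
  n3 li={h,j,q} lo={h,j,q,u}
  n4 li={h,j,q,u} lo={h,j,q}
  n5 li={q} lo=∅
  n6 li={h,q} lo=∅
  n7 li=∅ lo=∅
  n8 li=∅ lo=∅

live-out(n2) = ["q"]

Answer: ["q"]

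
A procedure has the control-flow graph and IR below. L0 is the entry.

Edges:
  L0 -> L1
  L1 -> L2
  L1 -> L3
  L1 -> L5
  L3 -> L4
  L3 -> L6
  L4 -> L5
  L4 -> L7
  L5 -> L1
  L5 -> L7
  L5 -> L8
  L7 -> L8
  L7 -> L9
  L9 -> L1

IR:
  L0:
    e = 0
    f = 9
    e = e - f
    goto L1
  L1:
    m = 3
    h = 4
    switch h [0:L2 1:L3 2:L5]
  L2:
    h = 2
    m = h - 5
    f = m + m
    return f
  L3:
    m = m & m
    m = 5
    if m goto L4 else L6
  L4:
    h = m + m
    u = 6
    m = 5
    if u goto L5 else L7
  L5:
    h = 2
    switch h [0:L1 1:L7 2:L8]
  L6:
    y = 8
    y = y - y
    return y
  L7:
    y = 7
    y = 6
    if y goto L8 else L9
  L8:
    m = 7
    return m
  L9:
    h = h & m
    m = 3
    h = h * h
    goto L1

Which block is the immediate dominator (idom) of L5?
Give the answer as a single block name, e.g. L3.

Answer: L1

Analysis:
idom tree: L1←L0 L2←L1 L3←L1 L4←L3 L5←L1 L6←L3 L7←L1 L8←L1 L9←L7
Dom∩ at merges:
  L1: preds {L0,L5,L9}: {L0} ∩ {L0,L1,L5} ∩ {L0,L1,L7,L9} = {L0}; idom=L0
  L5: preds {L1,L4}: {L0,L1} ∩ {L0,L1,L3,L4} = {L0,L1}; idom=L1
  L7: preds {L4,L5}: {L0,L1,L3,L4} ∩ {L0,L1,L5} = {L0,L1}; idom=L1
  L8: preds {L5,L7}: {L0,L1,L5} ∩ {L0,L1,L7} = {L0,L1}; idom=L1

idom(L5) = L1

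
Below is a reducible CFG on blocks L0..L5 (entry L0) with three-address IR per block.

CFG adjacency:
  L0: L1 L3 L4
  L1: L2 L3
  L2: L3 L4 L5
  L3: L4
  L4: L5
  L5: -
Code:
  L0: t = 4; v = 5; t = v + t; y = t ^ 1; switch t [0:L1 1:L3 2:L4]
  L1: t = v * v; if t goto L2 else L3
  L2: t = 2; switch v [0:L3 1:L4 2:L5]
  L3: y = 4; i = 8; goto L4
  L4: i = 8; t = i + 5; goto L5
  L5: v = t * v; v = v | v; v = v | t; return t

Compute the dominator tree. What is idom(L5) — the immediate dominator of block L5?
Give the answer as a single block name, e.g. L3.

Answer: L0

Derivation:
idom tree: L1←L0 L2←L1 L3←L0 L4←L0 L5←L0
Dom at joins:
  L3: preds {L0,L1,L2}: {L0} ∩ {L0,L1} ∩ {L0,L1,L2} = {L0}; idom=L0
  L4: preds {L0,L2,L3}: {L0} ∩ {L0,L1,L2} ∩ {L0,L3} = {L0}; idom=L0
  L5: preds {L2,L4}: {L0,L1,L2} ∩ {L0,L4} = {L0}; idom=L0

idom(L5) = L0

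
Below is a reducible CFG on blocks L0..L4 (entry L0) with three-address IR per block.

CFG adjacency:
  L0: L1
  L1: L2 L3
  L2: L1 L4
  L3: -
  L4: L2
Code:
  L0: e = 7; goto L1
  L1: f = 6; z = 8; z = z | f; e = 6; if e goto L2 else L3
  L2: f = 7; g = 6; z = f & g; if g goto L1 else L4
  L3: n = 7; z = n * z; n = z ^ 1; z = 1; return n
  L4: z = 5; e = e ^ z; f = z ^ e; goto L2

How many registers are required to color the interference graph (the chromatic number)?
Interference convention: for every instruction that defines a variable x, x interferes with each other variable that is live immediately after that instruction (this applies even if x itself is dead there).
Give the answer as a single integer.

Block summaries:
  L0: {e} / ∅
  L1: {e,f,z} / ∅
  L2: {f,g,z} / ∅
  L3: {n,z} / {z}
  L4: {e,f,z} / {e}

Live sets:
  L0: in=∅ out=∅
  L1: in=∅ out={e,z}
  L2: in={e} out={e}
  L3: in={z} out=∅
  L4: in={e} out={e}

Interference:
  e — {f,g,z}
  f — {e,g,z}
  g — {e,f,z}
  n — {z}
  z — {e,f,g,n}

Registers:
  lower bound: {e,f,g,z} mutually conflict ⇒ χ ≥ 4
  assign e→c1 f→c2 g→c3 n→c1 z→c0 — no edge inside a register ⇒ χ ≤ 4
  χ = 4

Answer: 4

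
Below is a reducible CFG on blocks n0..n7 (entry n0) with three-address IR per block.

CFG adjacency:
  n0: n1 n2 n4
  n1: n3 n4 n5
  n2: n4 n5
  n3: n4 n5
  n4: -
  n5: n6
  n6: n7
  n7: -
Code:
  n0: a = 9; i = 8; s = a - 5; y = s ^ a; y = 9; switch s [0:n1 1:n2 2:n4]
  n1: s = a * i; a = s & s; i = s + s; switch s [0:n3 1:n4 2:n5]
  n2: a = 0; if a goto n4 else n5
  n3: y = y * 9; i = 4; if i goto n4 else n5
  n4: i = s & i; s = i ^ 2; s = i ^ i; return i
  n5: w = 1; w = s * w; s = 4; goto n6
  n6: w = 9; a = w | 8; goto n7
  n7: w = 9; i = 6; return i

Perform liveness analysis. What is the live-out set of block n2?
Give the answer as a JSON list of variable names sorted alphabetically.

Answer: ["i", "s"]

Analysis:
Block summaries:
  n0: def={a,i,s,y} ue=∅
  n1: def={a,i,s} ue={a,i}
  n2: def={a} ue=∅
  n3: def={i,y} ue={y}
  n4: def={i,s} ue={i,s}
  n5: def={s,w} ue={s}
  n6: def={a,w} ue=∅
  n7: def={i,w} ue=∅

Live sets:
  n0 li=∅ lo={a,i,s,y}
  n1 li={a,i,y} lo={i,s,y}
  n2 li={i,s} lo={i,s}
  n3 li={s,y} lo={i,s}
  n4 li={i,s} lo=∅
  n5 li={s} lo=∅
  n6 li=∅ lo=∅
  n7 li=∅ lo=∅

live-out(n2) = ["i", "s"]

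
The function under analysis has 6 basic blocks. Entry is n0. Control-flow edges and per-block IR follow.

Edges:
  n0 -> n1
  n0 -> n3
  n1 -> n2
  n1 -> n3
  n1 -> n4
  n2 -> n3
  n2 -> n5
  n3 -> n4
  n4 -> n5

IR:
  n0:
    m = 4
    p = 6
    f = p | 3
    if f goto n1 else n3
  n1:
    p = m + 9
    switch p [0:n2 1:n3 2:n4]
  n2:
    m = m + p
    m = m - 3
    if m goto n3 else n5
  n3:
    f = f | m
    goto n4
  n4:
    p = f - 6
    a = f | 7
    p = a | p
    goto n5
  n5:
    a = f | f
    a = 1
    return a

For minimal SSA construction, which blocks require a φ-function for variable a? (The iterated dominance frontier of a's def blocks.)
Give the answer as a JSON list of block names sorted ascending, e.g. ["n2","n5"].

Answer: ["n5"]

Working:
idom tree: n1←n0 n2←n1 n3←n0 n4←n0 n5←n0
Dom at joins:
  n3: preds {n0,n1,n2}: {n0} ∩ {n0,n1} ∩ {n0,n1,n2} = {n0}; idom=n0
  n4: preds {n1,n3}: {n0,n1} ∩ {n0,n3} = {n0}; idom=n0
  n5: preds {n2,n4}: {n0,n1,n2} ∩ {n0,n4} = {n0}; idom=n0

DF walk-up:
  join n3 pred n0: · stop@n0
  join n3 pred n1: n1 stop@n0
  join n3 pred n2: n2→n1 stop@n0
  join n4 pred n1: n1 stop@n0
  join n4 pred n3: n3 stop@n0
  join n5 pred n2: n2→n1 stop@n0
  join n5 pred n4: n4 stop@n0
  n0: DF=∅
  n1: DF={n3,n4,n5}
  n2: DF={n3,n5}
  n3: DF={n4}
  n4: DF={n5}
  n5: DF=∅

φ for a: defs {n4,n5}
  DF⁺ = {n5}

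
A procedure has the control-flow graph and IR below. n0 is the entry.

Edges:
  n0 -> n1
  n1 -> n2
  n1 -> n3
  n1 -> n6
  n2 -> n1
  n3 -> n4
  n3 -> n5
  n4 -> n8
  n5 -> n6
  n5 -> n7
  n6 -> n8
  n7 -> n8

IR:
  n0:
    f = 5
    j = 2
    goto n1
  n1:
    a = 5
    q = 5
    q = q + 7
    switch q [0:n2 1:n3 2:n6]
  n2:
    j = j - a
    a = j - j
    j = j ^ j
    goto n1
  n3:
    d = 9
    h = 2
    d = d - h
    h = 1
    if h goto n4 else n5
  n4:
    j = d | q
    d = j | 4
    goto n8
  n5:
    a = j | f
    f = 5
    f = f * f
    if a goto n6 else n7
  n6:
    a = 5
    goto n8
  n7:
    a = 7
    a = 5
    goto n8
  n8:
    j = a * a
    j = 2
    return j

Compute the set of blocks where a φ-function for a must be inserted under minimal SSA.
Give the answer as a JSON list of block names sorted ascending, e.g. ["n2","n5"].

Answer: ["n1", "n6", "n8"]

Derivation:
idom tree: n1←n0 n2←n1 n3←n1 n4←n3 n5←n3 n6←n1 n7←n5 n8←n1
Join-block Dom:
  n1: preds {n0,n2}: {n0} ∩ {n0,n1,n2} = {n0}; idom=n0
  n6: preds {n1,n5}: {n0,n1} ∩ {n0,n1,n3,n5} = {n0,n1}; idom=n1
  n8: preds {n4,n6,n7}: {n0,n1,n3,n4} ∩ {n0,n1,n6} ∩ {n0,n1,n3,n5,n7} = {n0,n1}; idom=n1

DF walk-up:
  join n1 pred n0: · stop@n0
  join n1 pred n2: n2→n1 stop@n0
  join n6 pred n1: · stop@n1
  join n6 pred n5: n5→n3 stop@n1
  join n8 pred n4: n4→n3 stop@n1
  join n8 pred n6: n6 stop@n1
  join n8 pred n7: n7→n5→n3 stop@n1
  DF(n0)=∅
  DF(n1)={n1}
  DF(n2)={n1}
  DF(n3)={n6,n8}
  DF(n4)={n8}
  DF(n5)={n6,n8}
  DF(n6)={n8}
  DF(n7)={n8}
  DF(n8)=∅

φ for a: defs {n1,n2,n5,n6,n7}
  DF⁺ = {n1,n6,n8}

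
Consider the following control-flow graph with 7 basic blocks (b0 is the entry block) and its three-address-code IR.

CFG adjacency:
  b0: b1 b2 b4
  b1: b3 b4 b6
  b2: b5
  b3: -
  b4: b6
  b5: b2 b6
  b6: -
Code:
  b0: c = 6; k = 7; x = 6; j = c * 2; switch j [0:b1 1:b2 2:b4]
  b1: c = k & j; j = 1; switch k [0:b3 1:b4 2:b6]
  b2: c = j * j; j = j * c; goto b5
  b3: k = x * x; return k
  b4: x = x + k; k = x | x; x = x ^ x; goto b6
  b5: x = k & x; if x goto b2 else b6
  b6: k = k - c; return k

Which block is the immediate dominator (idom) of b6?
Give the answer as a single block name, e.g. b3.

Answer: b0

Working:
idom tree: b1←b0 b2←b0 b3←b1 b4←b0 b5←b2 b6←b0
Dom∩ at merges:
  b2: preds {b0,b5}: {b0} ∩ {b0,b2,b5} = {b0}; idom=b0
  b4: preds {b0,b1}: {b0} ∩ {b0,b1} = {b0}; idom=b0
  b6: preds {b1,b4,b5}: {b0,b1} ∩ {b0,b4} ∩ {b0,b2,b5} = {b0}; idom=b0

idom(b6) = b0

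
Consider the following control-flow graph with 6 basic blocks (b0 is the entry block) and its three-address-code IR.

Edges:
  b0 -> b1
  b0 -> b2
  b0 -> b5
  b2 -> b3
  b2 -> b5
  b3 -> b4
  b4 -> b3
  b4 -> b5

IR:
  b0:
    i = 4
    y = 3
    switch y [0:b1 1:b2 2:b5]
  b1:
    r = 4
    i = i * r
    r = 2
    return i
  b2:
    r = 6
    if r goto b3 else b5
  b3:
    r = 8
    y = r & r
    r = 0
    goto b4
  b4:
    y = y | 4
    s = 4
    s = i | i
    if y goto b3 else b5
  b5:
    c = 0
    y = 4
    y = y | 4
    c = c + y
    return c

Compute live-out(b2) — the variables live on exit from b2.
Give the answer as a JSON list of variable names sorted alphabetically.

def/use:
  b0: def={i,y} ue=∅
  b1: def={i,r} ue={i}
  b2: def={r} ue=∅
  b3: def={r,y} ue=∅
  b4: def={s,y} ue={i,y}
  b5: def={c,y} ue=∅

Live sets:
  b0 li=∅ lo={i}
  b1 li={i} lo=∅
  b2 li={i} lo={i}
  b3 li={i} lo={i,y}
  b4 li={i,y} lo={i}
  b5 li=∅ lo=∅

live-out(b2) = ["i"]

Answer: ["i"]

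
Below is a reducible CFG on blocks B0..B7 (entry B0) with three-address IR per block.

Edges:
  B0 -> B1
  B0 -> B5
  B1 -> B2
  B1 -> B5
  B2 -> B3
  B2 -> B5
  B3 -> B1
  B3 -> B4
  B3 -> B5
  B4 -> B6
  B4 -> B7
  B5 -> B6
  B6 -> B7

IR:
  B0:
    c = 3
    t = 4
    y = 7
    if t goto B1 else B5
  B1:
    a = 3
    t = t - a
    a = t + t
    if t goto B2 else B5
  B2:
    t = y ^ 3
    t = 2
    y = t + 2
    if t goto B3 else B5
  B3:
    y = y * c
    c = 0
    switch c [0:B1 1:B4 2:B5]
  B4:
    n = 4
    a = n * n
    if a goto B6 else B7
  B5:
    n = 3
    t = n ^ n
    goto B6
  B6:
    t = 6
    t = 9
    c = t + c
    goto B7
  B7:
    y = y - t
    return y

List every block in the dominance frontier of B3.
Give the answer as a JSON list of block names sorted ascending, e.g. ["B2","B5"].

Answer: ["B1", "B5", "B6", "B7"]

Working:
idom tree: B1←B0 B2←B1 B3←B2 B4←B3 B5←B0 B6←B0 B7←B0
Dom∩ at merges:
  B1: preds {B0,B3}: {B0} ∩ {B0,B1,B2,B3} = {B0}; idom=B0
  B5: preds {B0,B1,B2,B3}: {B0} ∩ {B0,B1} ∩ {B0,B1,B2} ∩ {B0,B1,B2,B3} = {B0}; idom=B0
  B6: preds {B4,B5}: {B0,B1,B2,B3,B4} ∩ {B0,B5} = {B0}; idom=B0
  B7: preds {B4,B6}: {B0,B1,B2,B3,B4} ∩ {B0,B6} = {B0}; idom=B0

Frontier:
  B1←B0: walk · to B0
  B1←B3: walk B3→B2→B1 to B0
  B5←B0: walk · to B0
  B5←B1: walk B1 to B0
  B5←B2: walk B2→B1 to B0
  B5←B3: walk B3→B2→B1 to B0
  B6←B4: walk B4→B3→B2→B1 to B0
  B6←B5: walk B5 to B0
  B7←B4: walk B4→B3→B2→B1 to B0
  B7←B6: walk B6 to B0
  B0: DF=∅
  B1: DF={B1,B5,B6,B7}
  B2: DF={B1,B5,B6,B7}
  B3: DF={B1,B5,B6,B7}
  B4: DF={B6,B7}
  B5: DF={B6}
  B6: DF={B7}
  B7: DF=∅

DF(B3) = ["B1", "B5", "B6", "B7"]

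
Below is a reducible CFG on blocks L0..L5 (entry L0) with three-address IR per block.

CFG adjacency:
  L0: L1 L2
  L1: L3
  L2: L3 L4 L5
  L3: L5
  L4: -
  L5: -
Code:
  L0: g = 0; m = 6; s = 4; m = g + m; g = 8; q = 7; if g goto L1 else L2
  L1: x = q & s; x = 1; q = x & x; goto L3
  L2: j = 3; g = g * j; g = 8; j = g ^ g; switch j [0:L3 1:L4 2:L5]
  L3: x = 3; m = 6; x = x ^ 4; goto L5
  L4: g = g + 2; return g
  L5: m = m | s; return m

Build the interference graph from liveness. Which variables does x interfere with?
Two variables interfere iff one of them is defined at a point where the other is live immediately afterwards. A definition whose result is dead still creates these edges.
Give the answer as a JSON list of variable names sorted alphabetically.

def/use:
  L0 def {g,m,q,s} use ∅
  L1 def {q,x} use {q,s}
  L2 def {g,j} use {g}
  L3 def {m,x} use ∅
  L4 def {g} use {g}
  L5 def {m} use {m,s}

Backward fixpoint:
  L0: in=∅ out={g,m,q,s}
  L1: in={q,s} out={s}
  L2: in={g,m,s} out={g,m,s}
  L3: in={s} out={m,s}
  L4: in={g} out=∅
  L5: in={m,s} out=∅

Conflict graph:
  g: {j,m,q,s}
  j: {g,m,s}
  m: {g,j,q,s,x}
  q: {g,m,s}
  s: {g,j,m,q,x}
  x: {m,s}

N(x) = ["m", "s"]

Answer: ["m", "s"]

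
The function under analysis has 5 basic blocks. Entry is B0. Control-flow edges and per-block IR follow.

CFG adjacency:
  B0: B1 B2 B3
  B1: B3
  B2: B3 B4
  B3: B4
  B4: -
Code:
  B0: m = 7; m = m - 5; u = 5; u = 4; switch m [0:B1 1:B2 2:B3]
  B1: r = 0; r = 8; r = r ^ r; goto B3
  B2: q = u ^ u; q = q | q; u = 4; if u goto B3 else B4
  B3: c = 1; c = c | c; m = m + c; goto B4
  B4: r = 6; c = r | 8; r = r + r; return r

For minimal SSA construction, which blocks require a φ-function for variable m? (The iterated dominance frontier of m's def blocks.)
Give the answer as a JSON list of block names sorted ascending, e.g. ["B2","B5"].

idom tree: B1←B0 B2←B0 B3←B0 B4←B0
Dom at joins:
  B3: preds {B0,B1,B2}: {B0} ∩ {B0,B1} ∩ {B0,B2} = {B0}; idom=B0
  B4: preds {B2,B3}: {B0,B2} ∩ {B0,B3} = {B0}; idom=B0

Frontier:
  B3←B0: walk · to B0
  B3←B1: walk B1 to B0
  B3←B2: walk B2 to B0
  B4←B2: walk B2 to B0
  B4←B3: walk B3 to B0
  DF(B0)=∅
  DF(B1)={B3}
  DF(B2)={B3,B4}
  DF(B3)={B4}
  DF(B4)=∅

φ for m: defs {B0,B3}
  DF⁺ = {B4}

Answer: ["B4"]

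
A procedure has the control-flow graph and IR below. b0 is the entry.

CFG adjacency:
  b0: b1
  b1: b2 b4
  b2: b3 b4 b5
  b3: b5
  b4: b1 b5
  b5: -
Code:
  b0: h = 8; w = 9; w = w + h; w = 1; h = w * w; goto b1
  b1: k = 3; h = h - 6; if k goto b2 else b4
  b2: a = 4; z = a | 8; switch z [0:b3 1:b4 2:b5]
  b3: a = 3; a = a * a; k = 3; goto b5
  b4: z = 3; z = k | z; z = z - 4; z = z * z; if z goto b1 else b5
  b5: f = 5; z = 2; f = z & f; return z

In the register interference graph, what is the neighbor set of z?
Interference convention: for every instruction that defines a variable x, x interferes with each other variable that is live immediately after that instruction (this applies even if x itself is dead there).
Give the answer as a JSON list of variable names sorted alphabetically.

Block summaries:
  b0 def {h,w} use ∅
  b1 def {h,k} use {h}
  b2 def {a,z} use ∅
  b3 def {a,k} use ∅
  b4 def {z} use {k}
  b5 def {f,z} use ∅

Live sets:
  b0 li=∅ lo={h}
  b1 li={h} lo={h,k}
  b2 li={h,k} lo={h,k}
  b3 li=∅ lo=∅
  b4 li={h,k} lo={h}
  b5 li=∅ lo=∅

Conflict graph:
  a: {h,k}
  f: {z}
  h: {a,k,w,z}
  k: {a,h,z}
  w: {h}
  z: {f,h,k}

N(z) = ["f", "h", "k"]

Answer: ["f", "h", "k"]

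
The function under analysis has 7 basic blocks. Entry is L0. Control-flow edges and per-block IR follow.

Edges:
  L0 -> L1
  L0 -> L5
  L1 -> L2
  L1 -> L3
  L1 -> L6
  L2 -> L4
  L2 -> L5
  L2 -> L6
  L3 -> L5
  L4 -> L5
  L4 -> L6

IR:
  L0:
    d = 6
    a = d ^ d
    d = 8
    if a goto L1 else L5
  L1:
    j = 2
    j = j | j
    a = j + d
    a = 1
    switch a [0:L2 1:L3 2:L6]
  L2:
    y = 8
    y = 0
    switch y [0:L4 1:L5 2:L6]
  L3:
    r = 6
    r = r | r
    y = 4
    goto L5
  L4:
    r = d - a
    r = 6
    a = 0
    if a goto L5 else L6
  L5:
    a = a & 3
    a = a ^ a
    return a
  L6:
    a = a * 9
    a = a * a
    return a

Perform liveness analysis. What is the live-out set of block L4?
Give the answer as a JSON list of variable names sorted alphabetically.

Answer: ["a"]

Derivation:
Per-block:
  L0: {a,d} / ∅
  L1: {a,j} / {d}
  L2: {y} / ∅
  L3: {r,y} / ∅
  L4: {a,r} / {a,d}
  L5: {a} / {a}
  L6: {a} / {a}

Liveness:
  live L0: ∅→{a,d}
  live L1: {d}→{a,d}
  live L2: {a,d}→{a,d}
  live L3: {a}→{a}
  live L4: {a,d}→{a}
  live L5: {a}→∅
  live L6: {a}→∅

live-out(L4) = ["a"]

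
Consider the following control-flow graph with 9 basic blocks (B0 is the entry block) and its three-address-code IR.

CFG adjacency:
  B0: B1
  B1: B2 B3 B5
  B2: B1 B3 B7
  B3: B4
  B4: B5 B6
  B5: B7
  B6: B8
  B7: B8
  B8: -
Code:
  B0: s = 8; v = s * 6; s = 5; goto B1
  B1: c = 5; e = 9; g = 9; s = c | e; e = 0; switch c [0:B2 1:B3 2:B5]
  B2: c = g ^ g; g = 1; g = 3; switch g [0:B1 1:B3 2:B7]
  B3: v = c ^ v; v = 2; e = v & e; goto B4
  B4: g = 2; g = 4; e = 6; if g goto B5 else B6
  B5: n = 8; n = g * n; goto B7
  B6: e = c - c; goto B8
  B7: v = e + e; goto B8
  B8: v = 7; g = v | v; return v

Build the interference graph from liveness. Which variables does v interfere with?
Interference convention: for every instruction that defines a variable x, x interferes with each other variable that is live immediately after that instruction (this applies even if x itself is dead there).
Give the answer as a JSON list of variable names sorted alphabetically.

Block summaries:
  B0: {s,v} / ∅
  B1: {c,e,g,s} / ∅
  B2: {c,g} / {g}
  B3: {e,v} / {c,e,v}
  B4: {e,g} / ∅
  B5: {n} / {g}
  B6: {e} / {c}
  B7: {v} / {e}
  B8: {g,v} / ∅

Liveness:
  B0: in=∅ out={v}
  B1: in={v} out={c,e,g,v}
  B2: in={e,g,v} out={c,e,v}
  B3: in={c,e,v} out={c}
  B4: in={c} out={c,e,g}
  B5: in={e,g} out={e}
  B6: in={c} out=∅
  B7: in={e} out=∅
  B8: in=∅ out=∅

Interfere edges:
  c: {e,g,s,v}
  e: {c,g,n,v}
  g: {c,e,n,s,v}
  n: {e,g}
  s: {c,g,v}
  v: {c,e,g,s}

N(v) = ["c", "e", "g", "s"]

Answer: ["c", "e", "g", "s"]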